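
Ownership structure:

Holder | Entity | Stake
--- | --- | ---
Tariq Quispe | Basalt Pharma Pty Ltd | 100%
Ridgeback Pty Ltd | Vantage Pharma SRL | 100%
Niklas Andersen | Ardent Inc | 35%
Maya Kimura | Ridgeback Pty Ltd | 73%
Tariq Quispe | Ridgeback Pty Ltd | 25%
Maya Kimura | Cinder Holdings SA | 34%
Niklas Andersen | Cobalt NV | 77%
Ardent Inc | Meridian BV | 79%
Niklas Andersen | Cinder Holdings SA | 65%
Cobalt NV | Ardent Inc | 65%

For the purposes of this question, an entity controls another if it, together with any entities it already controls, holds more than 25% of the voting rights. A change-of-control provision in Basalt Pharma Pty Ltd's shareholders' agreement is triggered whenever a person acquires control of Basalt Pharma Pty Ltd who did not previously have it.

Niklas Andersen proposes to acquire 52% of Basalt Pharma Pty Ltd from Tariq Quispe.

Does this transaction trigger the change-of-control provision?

The purchase adds only to Niklas's holdings (Tariq's stake shrinks), so Niklas is the only person who could newly come to control Basalt.
Niklas holds 65% of Cinder, so Niklas controls Cinder.
Niklas holds 77% of Cobalt, so Niklas controls Cobalt.
Niklas and Cobalt together hold 35% + 65% = 100% of Ardent, so Niklas controls Ardent.
Ardent holds 79% of Meridian, so Niklas controls Meridian.
Neither Niklas nor any entity Niklas controls holds any voting interest in Basalt.
So before the transaction, Niklas does not control Basalt.
After the purchase, Niklas holds 52% of Basalt directly, and Tariq's stake falls to 48%.
Niklas holds 52% of Basalt, so Niklas controls Basalt.
Niklas did not control Basalt before and does after, so the clause is triggered.

Yes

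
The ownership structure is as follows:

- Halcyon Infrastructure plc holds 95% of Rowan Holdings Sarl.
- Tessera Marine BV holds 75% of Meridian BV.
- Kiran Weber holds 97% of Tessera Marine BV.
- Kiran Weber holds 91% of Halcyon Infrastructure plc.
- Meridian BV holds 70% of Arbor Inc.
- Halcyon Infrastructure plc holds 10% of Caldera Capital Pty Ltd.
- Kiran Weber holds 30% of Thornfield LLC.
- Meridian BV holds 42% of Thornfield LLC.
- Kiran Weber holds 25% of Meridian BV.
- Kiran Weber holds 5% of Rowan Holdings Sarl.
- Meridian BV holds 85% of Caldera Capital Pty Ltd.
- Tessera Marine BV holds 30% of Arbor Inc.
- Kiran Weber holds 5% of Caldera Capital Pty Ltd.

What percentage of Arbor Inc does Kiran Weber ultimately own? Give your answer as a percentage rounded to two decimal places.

Kiran reaches Arbor along 3 paths.
Via Tessera → Meridian: 97% × 75% × 70% = 50.925%.
Via Meridian: 25% × 70% = 17.5%.
Via Tessera: 97% × 30% = 29.1%.
Total: 50.925% + 17.5% + 29.1% = 97.525%.
Rounded: 97.53%.

97.53%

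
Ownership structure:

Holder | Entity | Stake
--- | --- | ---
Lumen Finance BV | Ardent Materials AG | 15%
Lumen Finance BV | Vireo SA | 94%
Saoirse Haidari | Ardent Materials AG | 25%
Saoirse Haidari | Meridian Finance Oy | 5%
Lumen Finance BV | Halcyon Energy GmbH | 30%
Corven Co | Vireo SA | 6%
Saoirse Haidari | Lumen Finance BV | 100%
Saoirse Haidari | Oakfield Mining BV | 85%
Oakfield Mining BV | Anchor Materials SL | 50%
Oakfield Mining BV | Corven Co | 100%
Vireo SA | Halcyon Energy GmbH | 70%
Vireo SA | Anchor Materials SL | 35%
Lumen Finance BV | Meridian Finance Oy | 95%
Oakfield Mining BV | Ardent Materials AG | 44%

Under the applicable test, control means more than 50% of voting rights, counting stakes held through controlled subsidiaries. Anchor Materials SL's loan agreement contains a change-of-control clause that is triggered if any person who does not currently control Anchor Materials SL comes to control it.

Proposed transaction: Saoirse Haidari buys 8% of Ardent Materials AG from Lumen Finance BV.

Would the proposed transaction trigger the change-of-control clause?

No

The purchase adds only to Saoirse's holdings (Lumen's stake shrinks), so Saoirse is the only person who could newly come to control Anchor.
Saoirse holds 85% of Oakfield, so Saoirse controls Oakfield.
Oakfield holds 100% of Corven, so Saoirse controls Corven.
Saoirse holds 100% of Lumen, so Saoirse controls Lumen.
Corven and Lumen together hold 6% + 94% = 100% of Vireo, so Saoirse controls Vireo.
Vireo and Oakfield together hold 35% + 50% = 85% of Anchor, so Saoirse controls Anchor.
So Saoirse already controls Anchor before the transaction.
After the purchase, Saoirse's direct stake in Ardent rises to 25% + 8% = 33%, and Lumen's stake falls to 7%.
Saoirse controlled Anchor already, so this is not a new person acquiring control; every other person's position is unchanged or reduced.
No new person acquires control, so the clause is not triggered.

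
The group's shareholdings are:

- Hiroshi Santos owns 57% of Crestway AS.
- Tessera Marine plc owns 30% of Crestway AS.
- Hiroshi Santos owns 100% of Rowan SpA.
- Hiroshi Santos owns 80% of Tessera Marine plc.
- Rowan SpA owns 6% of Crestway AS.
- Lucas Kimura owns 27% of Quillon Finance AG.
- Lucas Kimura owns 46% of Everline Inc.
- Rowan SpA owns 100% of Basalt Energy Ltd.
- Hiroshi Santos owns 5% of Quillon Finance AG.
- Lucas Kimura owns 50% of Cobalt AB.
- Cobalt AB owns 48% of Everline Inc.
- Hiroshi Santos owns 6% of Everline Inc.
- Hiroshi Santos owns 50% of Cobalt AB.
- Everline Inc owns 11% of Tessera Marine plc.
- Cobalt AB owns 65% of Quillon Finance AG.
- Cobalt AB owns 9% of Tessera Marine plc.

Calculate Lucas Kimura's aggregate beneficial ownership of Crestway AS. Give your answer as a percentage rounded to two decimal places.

Lucas reaches Crestway along 3 paths.
Via Cobalt → Everline → Tessera: 50% × 48% × 11% × 30% = 0.792%.
Via Everline → Tessera: 46% × 11% × 30% = 1.518%.
Via Cobalt → Tessera: 50% × 9% × 30% = 1.35%.
Total: 0.792% + 1.518% + 1.35% = 3.66%.

3.66%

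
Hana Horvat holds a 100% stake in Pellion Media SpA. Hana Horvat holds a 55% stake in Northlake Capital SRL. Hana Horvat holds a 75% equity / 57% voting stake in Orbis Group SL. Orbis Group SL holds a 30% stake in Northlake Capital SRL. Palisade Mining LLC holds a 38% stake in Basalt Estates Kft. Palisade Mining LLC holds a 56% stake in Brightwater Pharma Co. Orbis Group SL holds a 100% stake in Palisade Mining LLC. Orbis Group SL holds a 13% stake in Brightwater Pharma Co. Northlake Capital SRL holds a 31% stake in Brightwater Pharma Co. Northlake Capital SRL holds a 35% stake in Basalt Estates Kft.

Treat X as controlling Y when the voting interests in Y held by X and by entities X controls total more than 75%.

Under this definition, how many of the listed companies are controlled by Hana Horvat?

Hana holds 100% of Pellion, so Hana controls Pellion.
No other company's threshold is met.
Hana controls 1 company.

1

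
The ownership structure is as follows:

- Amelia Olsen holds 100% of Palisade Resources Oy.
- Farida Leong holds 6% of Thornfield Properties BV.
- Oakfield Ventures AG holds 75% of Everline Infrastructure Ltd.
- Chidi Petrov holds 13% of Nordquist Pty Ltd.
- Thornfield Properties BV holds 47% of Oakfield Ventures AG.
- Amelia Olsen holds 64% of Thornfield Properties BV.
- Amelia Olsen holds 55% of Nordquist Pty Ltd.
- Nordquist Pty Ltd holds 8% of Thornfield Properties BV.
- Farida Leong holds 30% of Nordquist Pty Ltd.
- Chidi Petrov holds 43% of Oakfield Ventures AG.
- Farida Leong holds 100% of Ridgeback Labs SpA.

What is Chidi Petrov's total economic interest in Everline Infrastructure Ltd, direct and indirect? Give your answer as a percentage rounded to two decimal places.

Chidi reaches Everline along 2 paths.
Via Oakfield: 43% × 75% = 32.25%.
Via Nordquist → Thornfield → Oakfield: 13% × 8% × 47% × 75% = 0.3666%.
Total: 32.25% + 0.3666% = 32.6166%.
Rounded: 32.62%.

32.62%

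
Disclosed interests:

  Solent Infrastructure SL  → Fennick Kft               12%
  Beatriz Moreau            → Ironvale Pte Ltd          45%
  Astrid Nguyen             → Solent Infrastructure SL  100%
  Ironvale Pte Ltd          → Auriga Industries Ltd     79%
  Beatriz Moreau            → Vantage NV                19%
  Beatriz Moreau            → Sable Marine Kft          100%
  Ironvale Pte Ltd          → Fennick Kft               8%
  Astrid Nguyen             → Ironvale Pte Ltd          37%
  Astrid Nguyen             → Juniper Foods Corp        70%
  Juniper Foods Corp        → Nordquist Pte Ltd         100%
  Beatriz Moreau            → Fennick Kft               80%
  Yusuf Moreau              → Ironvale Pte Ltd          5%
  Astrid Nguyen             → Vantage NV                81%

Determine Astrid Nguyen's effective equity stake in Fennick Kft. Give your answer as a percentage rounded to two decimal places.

14.96%

Astrid reaches Fennick along 2 paths.
Via Ironvale: 37% × 8% = 2.96%.
Via Solent: 100% × 12% = 12%.
Total: 2.96% + 12% = 14.96%.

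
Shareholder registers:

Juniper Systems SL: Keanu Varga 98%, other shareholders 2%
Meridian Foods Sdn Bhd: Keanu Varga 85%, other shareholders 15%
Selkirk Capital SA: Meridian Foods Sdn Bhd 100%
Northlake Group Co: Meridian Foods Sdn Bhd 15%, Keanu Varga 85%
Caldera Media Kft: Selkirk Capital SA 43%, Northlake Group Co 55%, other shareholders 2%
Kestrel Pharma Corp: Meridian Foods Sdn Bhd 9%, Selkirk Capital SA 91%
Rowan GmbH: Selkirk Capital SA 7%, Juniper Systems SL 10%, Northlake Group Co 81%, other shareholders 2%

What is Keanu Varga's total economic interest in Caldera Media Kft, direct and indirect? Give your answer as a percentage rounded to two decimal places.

Keanu reaches Caldera along 3 paths.
Via Meridian → Selkirk: 85% × 100% × 43% = 36.55%.
Via Meridian → Northlake: 85% × 15% × 55% = 7.0125%.
Via Northlake: 85% × 55% = 46.75%.
Total: 36.55% + 7.0125% + 46.75% = 90.3125%.
Rounded: 90.31%.

90.31%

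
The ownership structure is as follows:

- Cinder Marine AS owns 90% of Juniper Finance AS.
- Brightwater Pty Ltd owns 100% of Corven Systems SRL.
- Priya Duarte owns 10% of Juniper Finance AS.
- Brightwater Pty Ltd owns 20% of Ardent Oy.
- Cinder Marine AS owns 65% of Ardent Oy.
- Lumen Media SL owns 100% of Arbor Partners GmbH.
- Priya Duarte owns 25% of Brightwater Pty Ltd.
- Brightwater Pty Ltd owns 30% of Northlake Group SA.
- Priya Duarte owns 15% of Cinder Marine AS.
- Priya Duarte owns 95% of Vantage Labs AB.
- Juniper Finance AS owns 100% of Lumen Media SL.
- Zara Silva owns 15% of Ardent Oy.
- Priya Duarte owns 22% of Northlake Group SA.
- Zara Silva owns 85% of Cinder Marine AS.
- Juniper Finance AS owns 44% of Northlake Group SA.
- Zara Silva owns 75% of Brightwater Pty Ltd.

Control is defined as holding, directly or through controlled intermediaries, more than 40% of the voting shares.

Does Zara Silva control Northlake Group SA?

Zara holds 85% of Cinder, so Zara controls Cinder.
Cinder holds 90% of Juniper, so Zara controls Juniper.
Zara holds 75% of Brightwater, so Zara controls Brightwater.
Brightwater and Juniper together hold 30% + 44% = 74% of Northlake, so Zara controls Northlake.

Yes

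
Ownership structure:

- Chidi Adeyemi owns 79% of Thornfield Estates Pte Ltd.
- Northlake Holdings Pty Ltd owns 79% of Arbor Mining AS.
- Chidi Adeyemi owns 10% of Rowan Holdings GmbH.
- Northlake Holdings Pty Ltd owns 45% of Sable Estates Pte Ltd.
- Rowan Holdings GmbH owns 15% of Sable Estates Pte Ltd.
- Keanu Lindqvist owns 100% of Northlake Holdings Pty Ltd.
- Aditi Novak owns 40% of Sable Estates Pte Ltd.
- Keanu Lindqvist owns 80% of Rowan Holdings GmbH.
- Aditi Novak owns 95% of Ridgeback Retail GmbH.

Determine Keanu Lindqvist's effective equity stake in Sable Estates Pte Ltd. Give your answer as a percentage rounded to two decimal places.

Keanu reaches Sable along 2 paths.
Via Northlake: 100% × 45% = 45%.
Via Rowan: 80% × 15% = 12%.
Total: 45% + 12% = 57%.
Rounded: 57.00%.

57.00%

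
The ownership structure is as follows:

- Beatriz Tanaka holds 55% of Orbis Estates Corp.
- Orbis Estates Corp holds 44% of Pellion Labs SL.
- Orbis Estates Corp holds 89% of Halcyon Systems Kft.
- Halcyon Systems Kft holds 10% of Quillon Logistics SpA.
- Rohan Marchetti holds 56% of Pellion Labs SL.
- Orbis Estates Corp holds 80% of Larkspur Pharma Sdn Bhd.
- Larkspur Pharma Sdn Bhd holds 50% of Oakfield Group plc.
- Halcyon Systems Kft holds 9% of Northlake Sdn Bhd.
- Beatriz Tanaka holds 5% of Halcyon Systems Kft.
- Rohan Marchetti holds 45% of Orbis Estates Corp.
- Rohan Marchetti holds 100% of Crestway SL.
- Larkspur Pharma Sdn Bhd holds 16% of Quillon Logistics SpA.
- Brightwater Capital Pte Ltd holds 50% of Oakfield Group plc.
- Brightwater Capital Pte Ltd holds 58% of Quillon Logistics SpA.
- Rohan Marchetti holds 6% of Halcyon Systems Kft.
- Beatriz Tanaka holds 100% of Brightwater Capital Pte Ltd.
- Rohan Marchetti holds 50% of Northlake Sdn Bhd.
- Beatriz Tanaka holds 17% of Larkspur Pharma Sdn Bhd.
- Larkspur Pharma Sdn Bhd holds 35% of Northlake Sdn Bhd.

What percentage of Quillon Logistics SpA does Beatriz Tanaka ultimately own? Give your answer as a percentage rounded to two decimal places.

Beatriz reaches Quillon along 5 paths.
Via Larkspur: 17% × 16% = 2.72%.
Via Orbis → Larkspur: 55% × 80% × 16% = 7.04%.
Via Brightwater: 100% × 58% = 58%.
Via Orbis → Halcyon: 55% × 89% × 10% = 4.895%.
Via Halcyon: 5% × 10% = 0.5%.
Total: 2.72% + 7.04% + 58% + 4.895% + 0.5% = 73.155%.
Rounded: 73.16%.

73.16%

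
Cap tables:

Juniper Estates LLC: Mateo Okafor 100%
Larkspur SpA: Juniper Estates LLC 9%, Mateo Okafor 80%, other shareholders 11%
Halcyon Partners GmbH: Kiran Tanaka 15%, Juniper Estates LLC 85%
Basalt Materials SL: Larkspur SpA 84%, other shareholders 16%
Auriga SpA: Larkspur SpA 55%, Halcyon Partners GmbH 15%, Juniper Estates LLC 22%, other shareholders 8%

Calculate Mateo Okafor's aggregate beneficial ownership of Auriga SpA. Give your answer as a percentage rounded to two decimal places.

83.70%

Mateo reaches Auriga along 4 paths.
Via Juniper → Larkspur: 100% × 9% × 55% = 4.95%.
Via Larkspur: 80% × 55% = 44%.
Via Juniper → Halcyon: 100% × 85% × 15% = 12.75%.
Via Juniper: 100% × 22% = 22%.
Total: 4.95% + 44% + 12.75% + 22% = 83.7%.
Rounded: 83.70%.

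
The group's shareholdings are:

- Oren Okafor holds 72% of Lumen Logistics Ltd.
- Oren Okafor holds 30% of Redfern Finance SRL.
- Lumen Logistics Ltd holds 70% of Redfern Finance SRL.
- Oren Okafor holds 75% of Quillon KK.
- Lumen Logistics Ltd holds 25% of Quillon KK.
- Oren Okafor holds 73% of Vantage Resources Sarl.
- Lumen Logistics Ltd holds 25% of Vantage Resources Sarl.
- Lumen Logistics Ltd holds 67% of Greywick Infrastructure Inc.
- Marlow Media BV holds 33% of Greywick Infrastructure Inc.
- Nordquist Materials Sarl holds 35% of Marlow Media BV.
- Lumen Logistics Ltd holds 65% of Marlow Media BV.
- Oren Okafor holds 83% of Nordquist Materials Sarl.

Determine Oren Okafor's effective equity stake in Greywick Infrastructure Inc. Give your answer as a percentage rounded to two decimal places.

73.27%

Oren reaches Greywick along 3 paths.
Via Lumen: 72% × 67% = 48.24%.
Via Lumen → Marlow: 72% × 65% × 33% = 15.444%.
Via Nordquist → Marlow: 83% × 35% × 33% = 9.5865%.
Total: 48.24% + 15.444% + 9.5865% = 73.2705%.
Rounded: 73.27%.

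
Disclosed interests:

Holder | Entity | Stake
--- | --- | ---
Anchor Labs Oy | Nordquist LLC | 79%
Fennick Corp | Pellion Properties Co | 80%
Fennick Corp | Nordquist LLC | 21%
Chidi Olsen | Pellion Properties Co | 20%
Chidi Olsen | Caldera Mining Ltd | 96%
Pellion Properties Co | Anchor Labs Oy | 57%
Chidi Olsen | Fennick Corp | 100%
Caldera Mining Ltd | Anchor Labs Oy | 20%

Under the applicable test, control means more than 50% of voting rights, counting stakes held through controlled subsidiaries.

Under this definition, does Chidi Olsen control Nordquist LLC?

Yes

Chidi holds 96% of Caldera, so Chidi controls Caldera.
Chidi holds 100% of Fennick, so Chidi controls Fennick.
Fennick and Chidi together hold 80% + 20% = 100% of Pellion, so Chidi controls Pellion.
Pellion and Caldera together hold 57% + 20% = 77% of Anchor, so Chidi controls Anchor.
Fennick and Anchor together hold 21% + 79% = 100% of Nordquist, so Chidi controls Nordquist.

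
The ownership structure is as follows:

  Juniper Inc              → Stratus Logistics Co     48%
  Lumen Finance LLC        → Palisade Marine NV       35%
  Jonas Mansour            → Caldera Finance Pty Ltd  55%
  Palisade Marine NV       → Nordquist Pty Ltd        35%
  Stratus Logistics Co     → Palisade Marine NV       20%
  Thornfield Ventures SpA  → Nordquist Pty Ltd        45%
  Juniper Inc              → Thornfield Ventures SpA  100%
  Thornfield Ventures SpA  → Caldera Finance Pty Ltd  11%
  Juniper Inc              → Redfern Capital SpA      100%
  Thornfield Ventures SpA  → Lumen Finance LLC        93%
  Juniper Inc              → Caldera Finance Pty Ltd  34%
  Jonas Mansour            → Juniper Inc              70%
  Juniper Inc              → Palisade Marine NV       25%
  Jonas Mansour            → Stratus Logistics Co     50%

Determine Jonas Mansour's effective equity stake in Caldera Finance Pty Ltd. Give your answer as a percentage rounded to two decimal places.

Jonas reaches Caldera along 3 paths.
Via Juniper → Thornfield: 70% × 100% × 11% = 7.7%.
Direct stake: 55% = 55%.
Via Juniper: 70% × 34% = 23.8%.
Total: 7.7% + 55% + 23.8% = 86.5%.
Rounded: 86.50%.

86.50%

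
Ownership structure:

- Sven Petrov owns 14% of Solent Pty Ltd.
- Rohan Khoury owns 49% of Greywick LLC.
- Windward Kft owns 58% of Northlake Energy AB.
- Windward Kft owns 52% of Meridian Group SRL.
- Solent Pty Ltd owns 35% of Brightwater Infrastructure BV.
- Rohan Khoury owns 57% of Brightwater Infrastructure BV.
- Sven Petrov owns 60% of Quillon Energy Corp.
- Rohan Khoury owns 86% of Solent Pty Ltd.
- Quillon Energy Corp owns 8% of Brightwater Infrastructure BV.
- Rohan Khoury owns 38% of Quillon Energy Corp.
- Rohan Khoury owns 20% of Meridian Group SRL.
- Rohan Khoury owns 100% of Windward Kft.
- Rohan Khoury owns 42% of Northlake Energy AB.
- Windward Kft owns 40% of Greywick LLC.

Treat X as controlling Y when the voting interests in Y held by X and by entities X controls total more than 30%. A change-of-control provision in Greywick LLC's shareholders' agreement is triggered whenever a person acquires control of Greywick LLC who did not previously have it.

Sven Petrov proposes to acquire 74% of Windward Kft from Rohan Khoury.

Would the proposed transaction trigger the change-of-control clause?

Yes

The purchase adds only to Sven's holdings (Rohan's stake shrinks), so Sven is the only person who could newly come to control Greywick.
Sven holds 60% of Quillon, so Sven controls Quillon.
Neither Sven nor any entity Sven controls holds any voting interest in Greywick.
So before the transaction, Sven does not control Greywick.
After the purchase, Sven holds 74% of Windward directly, and Rohan's stake falls to 26%.
Sven holds 74% of Windward, so Sven controls Windward.
Windward holds 40% of Greywick, so Sven controls Greywick.
Sven did not control Greywick before and does after, so the clause is triggered.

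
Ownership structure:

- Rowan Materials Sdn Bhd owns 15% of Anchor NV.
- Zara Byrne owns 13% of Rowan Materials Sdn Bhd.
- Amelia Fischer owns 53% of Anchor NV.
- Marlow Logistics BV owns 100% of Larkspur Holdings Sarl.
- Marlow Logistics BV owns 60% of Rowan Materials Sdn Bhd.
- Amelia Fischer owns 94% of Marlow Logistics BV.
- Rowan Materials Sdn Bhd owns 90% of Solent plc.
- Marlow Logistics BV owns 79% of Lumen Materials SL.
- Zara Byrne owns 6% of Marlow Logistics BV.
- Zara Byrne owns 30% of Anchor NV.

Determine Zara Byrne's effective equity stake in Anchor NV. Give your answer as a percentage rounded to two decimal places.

Zara reaches Anchor along 3 paths.
Via Marlow → Rowan: 6% × 60% × 15% = 0.54%.
Via Rowan: 13% × 15% = 1.95%.
Direct stake: 30% = 30%.
Total: 0.54% + 1.95% + 30% = 32.49%.

32.49%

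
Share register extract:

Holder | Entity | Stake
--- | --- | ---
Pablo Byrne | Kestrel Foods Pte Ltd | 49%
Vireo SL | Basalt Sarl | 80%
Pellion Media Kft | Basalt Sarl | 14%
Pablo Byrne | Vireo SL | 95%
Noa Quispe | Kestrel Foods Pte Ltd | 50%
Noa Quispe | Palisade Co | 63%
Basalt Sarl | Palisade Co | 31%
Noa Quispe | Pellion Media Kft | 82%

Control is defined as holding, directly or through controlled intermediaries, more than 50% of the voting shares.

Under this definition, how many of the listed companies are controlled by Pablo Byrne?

2

Pablo holds 95% of Vireo, so Pablo controls Vireo.
Vireo holds 80% of Basalt, so Pablo controls Basalt.
No other company's threshold is met.
Pablo controls 2 companies.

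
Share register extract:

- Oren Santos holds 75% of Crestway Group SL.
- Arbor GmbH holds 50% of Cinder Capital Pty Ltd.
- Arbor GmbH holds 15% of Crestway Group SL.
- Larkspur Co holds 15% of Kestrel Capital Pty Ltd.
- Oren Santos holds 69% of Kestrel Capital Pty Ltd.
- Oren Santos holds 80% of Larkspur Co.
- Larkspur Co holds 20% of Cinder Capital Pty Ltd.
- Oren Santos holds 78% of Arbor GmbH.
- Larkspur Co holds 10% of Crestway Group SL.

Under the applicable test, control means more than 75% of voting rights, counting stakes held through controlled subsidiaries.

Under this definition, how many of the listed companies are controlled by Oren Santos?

4

Oren holds 80% of Larkspur, so Oren controls Larkspur.
Oren holds 78% of Arbor, so Oren controls Arbor.
Larkspur and Oren together hold 15% + 69% = 84% of Kestrel, so Oren controls Kestrel.
Oren and Arbor and Larkspur together hold 75% + 15% + 10% = 100% of Crestway, so Oren controls Crestway.
No other company's threshold is met.
Oren controls 4 companies.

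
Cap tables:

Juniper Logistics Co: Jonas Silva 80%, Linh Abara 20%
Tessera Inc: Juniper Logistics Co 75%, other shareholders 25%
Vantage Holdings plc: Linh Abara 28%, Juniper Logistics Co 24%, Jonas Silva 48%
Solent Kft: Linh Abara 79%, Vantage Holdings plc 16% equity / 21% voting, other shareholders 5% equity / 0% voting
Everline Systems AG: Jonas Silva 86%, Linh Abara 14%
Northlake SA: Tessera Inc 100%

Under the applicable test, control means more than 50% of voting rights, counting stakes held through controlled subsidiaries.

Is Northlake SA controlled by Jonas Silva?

Jonas holds 80% of Juniper, so Jonas controls Juniper.
Juniper holds 75% of Tessera, so Jonas controls Tessera.
Tessera holds 100% of Northlake, so Jonas controls Northlake.

Yes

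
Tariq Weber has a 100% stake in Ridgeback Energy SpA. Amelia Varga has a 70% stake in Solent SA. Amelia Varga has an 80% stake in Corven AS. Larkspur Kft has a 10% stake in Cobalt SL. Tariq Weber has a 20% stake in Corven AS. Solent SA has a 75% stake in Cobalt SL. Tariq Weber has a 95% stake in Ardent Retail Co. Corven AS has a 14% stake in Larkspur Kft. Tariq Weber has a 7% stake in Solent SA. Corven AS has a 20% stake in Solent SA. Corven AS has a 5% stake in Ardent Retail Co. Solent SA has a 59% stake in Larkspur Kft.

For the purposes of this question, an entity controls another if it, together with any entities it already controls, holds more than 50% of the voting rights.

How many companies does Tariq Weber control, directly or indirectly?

2

Tariq holds 95% of Ardent, so Tariq controls Ardent.
Tariq holds 100% of Ridgeback, so Tariq controls Ridgeback.
No other company's threshold is met.
Tariq controls 2 companies.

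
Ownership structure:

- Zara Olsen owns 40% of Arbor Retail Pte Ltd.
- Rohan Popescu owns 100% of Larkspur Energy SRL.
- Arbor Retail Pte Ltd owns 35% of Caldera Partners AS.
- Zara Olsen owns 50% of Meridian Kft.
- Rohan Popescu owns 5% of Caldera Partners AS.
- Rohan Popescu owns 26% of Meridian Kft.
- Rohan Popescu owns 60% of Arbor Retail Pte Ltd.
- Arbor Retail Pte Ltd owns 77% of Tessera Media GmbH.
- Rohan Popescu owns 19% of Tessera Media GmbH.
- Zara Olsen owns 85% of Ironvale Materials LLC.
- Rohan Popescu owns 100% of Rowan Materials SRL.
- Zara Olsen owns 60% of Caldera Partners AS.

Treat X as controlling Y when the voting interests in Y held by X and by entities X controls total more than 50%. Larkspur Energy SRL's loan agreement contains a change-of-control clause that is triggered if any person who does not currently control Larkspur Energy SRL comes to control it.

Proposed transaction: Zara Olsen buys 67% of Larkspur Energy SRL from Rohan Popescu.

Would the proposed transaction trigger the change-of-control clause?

The purchase adds only to Zara's holdings (Rohan's stake shrinks), so Zara is the only person who could newly come to control Larkspur.
Zara holds 85% of Ironvale, so Zara controls Ironvale.
Zara holds 60% of Caldera, so Zara controls Caldera.
Neither Zara nor any entity Zara controls holds any voting interest in Larkspur.
So before the transaction, Zara does not control Larkspur.
After the purchase, Zara holds 67% of Larkspur directly, and Rohan's stake falls to 33%.
Zara holds 67% of Larkspur, so Zara controls Larkspur.
Zara did not control Larkspur before and does after, so the clause is triggered.

Yes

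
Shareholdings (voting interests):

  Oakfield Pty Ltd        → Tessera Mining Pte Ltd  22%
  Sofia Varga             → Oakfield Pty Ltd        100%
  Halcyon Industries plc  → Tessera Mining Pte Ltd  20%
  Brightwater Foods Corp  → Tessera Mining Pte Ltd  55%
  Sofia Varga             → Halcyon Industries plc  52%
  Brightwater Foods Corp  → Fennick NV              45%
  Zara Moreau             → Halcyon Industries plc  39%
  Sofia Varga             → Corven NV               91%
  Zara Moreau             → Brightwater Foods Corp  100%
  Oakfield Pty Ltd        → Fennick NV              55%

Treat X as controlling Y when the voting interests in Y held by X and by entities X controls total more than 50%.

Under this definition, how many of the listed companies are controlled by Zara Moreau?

Zara holds 100% of Brightwater, so Zara controls Brightwater.
Brightwater holds 55% of Tessera, so Zara controls Tessera.
No other company's threshold is met.
Zara controls 2 companies.

2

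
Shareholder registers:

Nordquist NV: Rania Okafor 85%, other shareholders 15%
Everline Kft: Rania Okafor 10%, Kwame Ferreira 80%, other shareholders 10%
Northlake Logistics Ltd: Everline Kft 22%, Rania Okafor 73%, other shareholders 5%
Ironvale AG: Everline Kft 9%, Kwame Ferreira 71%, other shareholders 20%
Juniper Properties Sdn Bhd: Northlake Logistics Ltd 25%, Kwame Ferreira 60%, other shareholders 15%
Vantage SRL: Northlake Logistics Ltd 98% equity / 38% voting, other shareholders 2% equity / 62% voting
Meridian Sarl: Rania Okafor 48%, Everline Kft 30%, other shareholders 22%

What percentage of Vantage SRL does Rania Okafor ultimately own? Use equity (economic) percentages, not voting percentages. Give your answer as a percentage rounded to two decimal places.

73.70%

Rania reaches Vantage along 2 paths.
Via Everline → Northlake: 10% × 22% × 98% = 2.156%.
Via Northlake: 73% × 98% = 71.54%.
Total: 2.156% + 71.54% = 73.696%.
Rounded: 73.70%.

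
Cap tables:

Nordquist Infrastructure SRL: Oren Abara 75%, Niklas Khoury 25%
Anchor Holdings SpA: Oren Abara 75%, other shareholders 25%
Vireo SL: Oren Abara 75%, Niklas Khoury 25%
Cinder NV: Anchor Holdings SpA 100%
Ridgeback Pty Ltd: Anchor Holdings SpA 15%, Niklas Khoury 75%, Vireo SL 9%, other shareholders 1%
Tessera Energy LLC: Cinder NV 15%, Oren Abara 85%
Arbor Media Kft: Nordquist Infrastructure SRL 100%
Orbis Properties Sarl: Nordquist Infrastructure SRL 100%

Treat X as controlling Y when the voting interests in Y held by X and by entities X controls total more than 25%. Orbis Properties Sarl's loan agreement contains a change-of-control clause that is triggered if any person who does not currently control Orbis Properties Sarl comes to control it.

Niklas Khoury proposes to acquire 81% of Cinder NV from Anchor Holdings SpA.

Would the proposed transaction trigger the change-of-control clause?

No

The purchase adds only to Niklas's holdings (Anchor's stake shrinks), so Niklas is the only person who could newly come to control Orbis.
Niklas holds 75% of Ridgeback, so Niklas controls Ridgeback.
Neither Niklas nor any entity Niklas controls holds any voting interest in Orbis.
So before the transaction, Niklas does not control Orbis.
After the purchase, Niklas holds 81% of Cinder directly, and Anchor's stake falls to 19%.
Niklas holds 81% of Cinder, so Niklas controls Cinder.
After the transaction, neither Niklas nor any entity Niklas controls holds a voting interest in Orbis, so Niklas still does not control it.
No new person acquires control, so the clause is not triggered.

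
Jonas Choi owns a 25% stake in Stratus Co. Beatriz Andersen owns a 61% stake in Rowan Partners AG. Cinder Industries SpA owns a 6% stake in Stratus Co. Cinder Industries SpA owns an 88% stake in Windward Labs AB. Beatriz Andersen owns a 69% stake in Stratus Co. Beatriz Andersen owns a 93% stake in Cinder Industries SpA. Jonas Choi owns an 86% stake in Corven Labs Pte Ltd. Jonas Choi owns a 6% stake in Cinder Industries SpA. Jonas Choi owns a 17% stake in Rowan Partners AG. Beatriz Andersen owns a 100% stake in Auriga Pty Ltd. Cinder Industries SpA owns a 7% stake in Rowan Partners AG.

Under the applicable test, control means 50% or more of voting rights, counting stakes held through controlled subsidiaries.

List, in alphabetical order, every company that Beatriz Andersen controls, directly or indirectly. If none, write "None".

Auriga Pty Ltd, Cinder Industries SpA, Rowan Partners AG, Stratus Co, Windward Labs AB

Beatriz holds 93% of Cinder, so Beatriz controls Cinder.
Beatriz and Cinder together hold 61% + 7% = 68% of Rowan, so Beatriz controls Rowan.
Beatriz and Cinder together hold 69% + 6% = 75% of Stratus, so Beatriz controls Stratus.
Cinder holds 88% of Windward, so Beatriz controls Windward.
Beatriz holds 100% of Auriga, so Beatriz controls Auriga.
No other company's threshold is met.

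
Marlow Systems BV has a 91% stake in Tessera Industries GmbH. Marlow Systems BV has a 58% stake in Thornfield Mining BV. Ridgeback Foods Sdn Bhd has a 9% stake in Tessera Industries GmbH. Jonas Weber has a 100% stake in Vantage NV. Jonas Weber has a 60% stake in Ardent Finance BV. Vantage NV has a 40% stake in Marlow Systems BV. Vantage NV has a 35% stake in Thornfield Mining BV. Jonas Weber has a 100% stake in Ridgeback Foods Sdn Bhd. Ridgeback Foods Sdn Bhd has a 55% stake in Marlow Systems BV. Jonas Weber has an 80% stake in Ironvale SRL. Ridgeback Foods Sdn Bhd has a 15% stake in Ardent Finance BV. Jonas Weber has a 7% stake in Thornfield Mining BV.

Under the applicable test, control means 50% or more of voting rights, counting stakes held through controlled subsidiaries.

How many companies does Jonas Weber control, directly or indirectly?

7

Jonas holds 80% of Ironvale, so Jonas controls Ironvale.
Jonas holds 100% of Vantage, so Jonas controls Vantage.
Jonas holds 100% of Ridgeback, so Jonas controls Ridgeback.
Ridgeback and Jonas together hold 15% + 60% = 75% of Ardent, so Jonas controls Ardent.
Vantage and Ridgeback together hold 40% + 55% = 95% of Marlow, so Jonas controls Marlow.
Ridgeback and Marlow together hold 9% + 91% = 100% of Tessera, so Jonas controls Tessera.
Jonas and Vantage and Marlow together hold 7% + 35% + 58% = 100% of Thornfield, so Jonas controls Thornfield.
Jonas controls 7 companies.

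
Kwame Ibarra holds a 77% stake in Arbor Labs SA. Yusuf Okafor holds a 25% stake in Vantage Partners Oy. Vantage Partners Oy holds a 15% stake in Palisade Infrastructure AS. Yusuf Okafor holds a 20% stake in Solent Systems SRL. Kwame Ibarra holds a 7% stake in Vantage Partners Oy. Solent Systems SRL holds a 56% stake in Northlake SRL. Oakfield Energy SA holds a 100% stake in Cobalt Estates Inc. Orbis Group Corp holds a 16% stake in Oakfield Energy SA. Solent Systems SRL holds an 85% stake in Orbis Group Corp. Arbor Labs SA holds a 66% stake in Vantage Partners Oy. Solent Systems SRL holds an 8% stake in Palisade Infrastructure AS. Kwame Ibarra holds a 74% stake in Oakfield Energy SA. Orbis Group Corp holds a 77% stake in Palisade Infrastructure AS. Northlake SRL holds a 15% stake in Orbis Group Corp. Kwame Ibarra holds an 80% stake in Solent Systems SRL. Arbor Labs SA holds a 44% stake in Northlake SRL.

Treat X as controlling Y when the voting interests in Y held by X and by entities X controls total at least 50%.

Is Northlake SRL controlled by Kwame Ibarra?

Kwame holds 77% of Arbor, so Kwame controls Arbor.
Kwame holds 80% of Solent, so Kwame controls Solent.
Solent and Arbor together hold 56% + 44% = 100% of Northlake, so Kwame controls Northlake.

Yes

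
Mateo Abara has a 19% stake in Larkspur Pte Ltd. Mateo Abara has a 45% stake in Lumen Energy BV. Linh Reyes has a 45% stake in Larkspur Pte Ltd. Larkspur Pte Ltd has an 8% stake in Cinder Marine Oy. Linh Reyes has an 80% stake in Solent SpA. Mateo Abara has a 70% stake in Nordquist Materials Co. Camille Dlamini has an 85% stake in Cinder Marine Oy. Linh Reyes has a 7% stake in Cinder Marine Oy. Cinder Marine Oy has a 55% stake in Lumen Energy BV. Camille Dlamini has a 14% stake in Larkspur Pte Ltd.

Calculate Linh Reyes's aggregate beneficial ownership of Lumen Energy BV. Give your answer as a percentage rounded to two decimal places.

Linh reaches Lumen along 2 paths.
Via Larkspur → Cinder: 45% × 8% × 55% = 1.98%.
Via Cinder: 7% × 55% = 3.85%.
Total: 1.98% + 3.85% = 5.83%.

5.83%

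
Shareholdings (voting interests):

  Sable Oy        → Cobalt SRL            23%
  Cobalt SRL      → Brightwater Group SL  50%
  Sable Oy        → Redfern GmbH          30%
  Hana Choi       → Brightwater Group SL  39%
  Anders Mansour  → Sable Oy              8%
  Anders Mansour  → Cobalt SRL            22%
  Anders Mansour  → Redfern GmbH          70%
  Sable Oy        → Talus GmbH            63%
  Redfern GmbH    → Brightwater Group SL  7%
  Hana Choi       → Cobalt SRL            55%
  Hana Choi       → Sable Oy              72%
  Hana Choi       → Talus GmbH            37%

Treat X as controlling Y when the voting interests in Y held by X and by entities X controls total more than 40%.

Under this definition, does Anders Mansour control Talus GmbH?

No

Anders holds 70% of Redfern, so Anders controls Redfern.
Neither Anders nor any entity Anders controls holds any voting interest in Talus.
So Anders does not control Talus.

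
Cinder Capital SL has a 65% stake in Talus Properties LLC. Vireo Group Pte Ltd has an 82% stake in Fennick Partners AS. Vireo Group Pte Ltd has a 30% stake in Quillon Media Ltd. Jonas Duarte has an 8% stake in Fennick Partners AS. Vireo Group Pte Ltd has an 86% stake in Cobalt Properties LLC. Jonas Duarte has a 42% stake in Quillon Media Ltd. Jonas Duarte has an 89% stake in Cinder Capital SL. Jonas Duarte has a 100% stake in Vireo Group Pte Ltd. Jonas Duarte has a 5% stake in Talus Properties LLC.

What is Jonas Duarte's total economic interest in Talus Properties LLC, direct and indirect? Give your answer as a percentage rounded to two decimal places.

Jonas reaches Talus along 2 paths.
Direct stake: 5% = 5%.
Via Cinder: 89% × 65% = 57.85%.
Total: 5% + 57.85% = 62.85%.

62.85%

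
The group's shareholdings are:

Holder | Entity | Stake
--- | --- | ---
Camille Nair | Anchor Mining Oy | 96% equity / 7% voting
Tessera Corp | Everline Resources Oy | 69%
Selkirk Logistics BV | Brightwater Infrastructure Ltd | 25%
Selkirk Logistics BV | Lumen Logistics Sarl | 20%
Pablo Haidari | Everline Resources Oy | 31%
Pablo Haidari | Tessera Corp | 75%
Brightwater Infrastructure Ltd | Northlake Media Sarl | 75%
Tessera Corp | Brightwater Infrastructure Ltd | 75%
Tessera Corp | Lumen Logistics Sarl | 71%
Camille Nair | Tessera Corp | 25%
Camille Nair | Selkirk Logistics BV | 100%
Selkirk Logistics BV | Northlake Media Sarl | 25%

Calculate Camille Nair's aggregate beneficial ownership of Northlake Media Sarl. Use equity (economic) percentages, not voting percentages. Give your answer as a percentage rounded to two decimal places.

Camille reaches Northlake along 3 paths.
Via Selkirk: 100% × 25% = 25%.
Via Selkirk → Brightwater: 100% × 25% × 75% = 18.75%.
Via Tessera → Brightwater: 25% × 75% × 75% = 14.0625%.
Total: 25% + 18.75% + 14.0625% = 57.8125%.
Rounded: 57.81%.

57.81%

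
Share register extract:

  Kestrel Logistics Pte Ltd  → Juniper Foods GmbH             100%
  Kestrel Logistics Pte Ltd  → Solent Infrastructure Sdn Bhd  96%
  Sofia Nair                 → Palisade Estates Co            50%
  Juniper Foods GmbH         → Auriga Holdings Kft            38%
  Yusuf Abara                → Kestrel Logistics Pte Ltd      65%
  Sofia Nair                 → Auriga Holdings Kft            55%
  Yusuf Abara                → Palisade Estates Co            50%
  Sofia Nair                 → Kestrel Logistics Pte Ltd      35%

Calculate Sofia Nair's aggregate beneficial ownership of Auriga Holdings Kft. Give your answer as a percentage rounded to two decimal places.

Sofia reaches Auriga along 2 paths.
Via Kestrel → Juniper: 35% × 100% × 38% = 13.3%.
Direct stake: 55% = 55%.
Total: 13.3% + 55% = 68.3%.
Rounded: 68.30%.

68.30%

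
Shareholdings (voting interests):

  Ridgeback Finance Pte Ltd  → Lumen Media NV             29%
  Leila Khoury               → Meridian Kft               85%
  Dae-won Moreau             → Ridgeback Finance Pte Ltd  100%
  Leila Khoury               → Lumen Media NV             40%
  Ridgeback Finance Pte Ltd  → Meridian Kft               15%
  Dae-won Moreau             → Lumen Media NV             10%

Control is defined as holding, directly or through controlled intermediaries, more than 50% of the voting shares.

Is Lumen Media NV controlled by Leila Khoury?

Leila holds 85% of Meridian, so Leila controls Meridian.
In Lumen, Leila's side holds only 40%, not > 50%.
So Leila does not control Lumen.

No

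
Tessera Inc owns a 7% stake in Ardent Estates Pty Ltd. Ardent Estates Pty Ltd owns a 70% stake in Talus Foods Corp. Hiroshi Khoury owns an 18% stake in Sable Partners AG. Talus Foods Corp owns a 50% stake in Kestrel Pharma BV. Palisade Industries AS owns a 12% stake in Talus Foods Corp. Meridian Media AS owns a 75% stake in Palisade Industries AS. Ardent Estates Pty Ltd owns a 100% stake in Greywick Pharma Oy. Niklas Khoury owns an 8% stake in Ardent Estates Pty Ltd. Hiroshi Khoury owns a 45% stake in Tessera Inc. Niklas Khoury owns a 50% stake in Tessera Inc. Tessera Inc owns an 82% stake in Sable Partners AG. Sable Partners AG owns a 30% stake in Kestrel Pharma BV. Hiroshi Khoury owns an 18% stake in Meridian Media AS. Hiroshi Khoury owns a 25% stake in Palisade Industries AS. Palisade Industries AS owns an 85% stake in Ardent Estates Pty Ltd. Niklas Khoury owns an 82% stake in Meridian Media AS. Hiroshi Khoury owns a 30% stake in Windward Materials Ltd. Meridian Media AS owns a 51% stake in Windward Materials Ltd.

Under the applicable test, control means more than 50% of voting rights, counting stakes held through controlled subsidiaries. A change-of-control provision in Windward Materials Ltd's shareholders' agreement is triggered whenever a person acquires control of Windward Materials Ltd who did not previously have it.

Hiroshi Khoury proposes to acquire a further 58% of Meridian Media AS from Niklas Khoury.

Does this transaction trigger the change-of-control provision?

Yes

The purchase adds only to Hiroshi's holdings (Niklas's stake shrinks), so Hiroshi is the only person who could newly come to control Windward.
Hiroshi's largest direct stake is 45% in Tessera, which does not meet the threshold, so Hiroshi controls no company.
In Windward, Hiroshi's side holds only 30%, not > 50%.
So before the transaction, Hiroshi does not control Windward.
After the purchase, Hiroshi's direct stake in Meridian rises to 18% + 58% = 76%, and Niklas's stake falls to 24%.
Hiroshi holds 76% of Meridian, so Hiroshi controls Meridian.
Hiroshi and Meridian together hold 30% + 51% = 81% of Windward, so Hiroshi controls Windward.
Hiroshi did not control Windward before and does after, so the clause is triggered.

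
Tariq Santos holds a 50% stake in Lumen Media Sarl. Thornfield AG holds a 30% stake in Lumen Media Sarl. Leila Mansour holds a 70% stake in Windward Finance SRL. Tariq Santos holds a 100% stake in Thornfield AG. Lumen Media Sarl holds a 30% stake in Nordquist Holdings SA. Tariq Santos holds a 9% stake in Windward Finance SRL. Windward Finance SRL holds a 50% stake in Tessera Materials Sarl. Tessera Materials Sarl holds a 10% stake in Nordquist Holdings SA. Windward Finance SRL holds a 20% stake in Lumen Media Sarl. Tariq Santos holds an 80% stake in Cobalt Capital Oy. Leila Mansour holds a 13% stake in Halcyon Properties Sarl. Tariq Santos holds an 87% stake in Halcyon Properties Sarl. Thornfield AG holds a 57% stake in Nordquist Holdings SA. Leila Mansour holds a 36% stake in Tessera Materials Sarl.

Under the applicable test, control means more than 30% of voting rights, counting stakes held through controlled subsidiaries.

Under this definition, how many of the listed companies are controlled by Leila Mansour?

2

Leila holds 70% of Windward, so Leila controls Windward.
Windward and Leila together hold 50% + 36% = 86% of Tessera, so Leila controls Tessera.
No other company's threshold is met.
Leila controls 2 companies.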